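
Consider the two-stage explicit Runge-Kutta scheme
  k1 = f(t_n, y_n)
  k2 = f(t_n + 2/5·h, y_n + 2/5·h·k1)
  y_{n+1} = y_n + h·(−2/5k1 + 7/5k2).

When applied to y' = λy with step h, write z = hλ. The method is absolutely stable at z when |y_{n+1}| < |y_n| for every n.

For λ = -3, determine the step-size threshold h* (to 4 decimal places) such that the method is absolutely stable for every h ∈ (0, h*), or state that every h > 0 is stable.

(-1.7857,0); λ=-3 ⇒ h* = (25/14)/3 = 0.5952.

Set f=λy, z=hλ:
  k1=λy_n ⇒ h·k1=z·y_n;  k2=λ(1+2/5z)y_n ⇒ h·k2=z(1+2/5z)y_n
  y_{n+1}/y_n = 1 − 2/5z + 7/5z(1+2/5z) = 1 + z + 14/25z²
  R(z) = 1 + z + 14/25z².

Solve |R(x)|<1 on ℝ⁻.
x=-0.73: |R|=0.5684
R=1: x+14/25x²=0 ⇒ x=−25/14=-1.7857; min R=1−1/(4·14/25)=0.5536>−1
Confirm numerically:
  x=-1.393: |R|=0.69365 <1
  x=-1.023: |R|=0.56306 <1
  x=-0.913: |R|=0.55380 <1
  x=-2.166: |R|=1.46127 >1
  x=-1.848: |R|=1.06446 >1
Stable set (-1.7857, 0).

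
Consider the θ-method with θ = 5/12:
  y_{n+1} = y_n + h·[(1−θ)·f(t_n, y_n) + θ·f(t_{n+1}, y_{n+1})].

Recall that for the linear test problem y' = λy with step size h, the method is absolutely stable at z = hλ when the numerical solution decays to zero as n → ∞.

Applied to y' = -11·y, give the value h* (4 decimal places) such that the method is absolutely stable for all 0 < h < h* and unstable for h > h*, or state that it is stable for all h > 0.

(-12.0000,0); λ=-11 ⇒ h* = (12)/11 = 1.0909.

On y'=λy, z=hλ:
  y_{n+1} = y_n + z·[7/12·y_n + 5/12·y_{n+1}] ⇒ (1 − 5/12z)y_{n+1} = (1 + 7/12z)y_n
  Hence R(z) = (1 + 7/12z)/(1 − 5/12z).

Need |R(x)|<1, x<0.
x=-0.79: |R|=0.4056
R=−1: 1+7/12x = −1+5/12x ⇒ -1/6x=2 ⇒ x=2/(-1/6)=-12.0000
Confirm numerically:
  x=-10.879: |R|=0.96623 <1
  x=-6.310: |R|=0.73869 <1
  x=-5.601: |R|=0.68009 <1
  x=-5.103: |R|=0.63231 <1
  x=-12.262: |R|=1.00715 >1
  x=-12.090: |R|=1.00248 >1
Stable set (-12.0000, 0).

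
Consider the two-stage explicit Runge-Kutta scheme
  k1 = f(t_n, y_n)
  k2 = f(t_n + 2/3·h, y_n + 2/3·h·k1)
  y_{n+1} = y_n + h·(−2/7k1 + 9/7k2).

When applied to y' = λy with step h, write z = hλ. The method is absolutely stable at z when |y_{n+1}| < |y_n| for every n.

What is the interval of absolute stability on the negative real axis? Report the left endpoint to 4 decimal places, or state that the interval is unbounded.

(-1.1667, 0).

Test eqn y'=λy, z=hλ:
  k1=λy_n ⇒ h·k1=z·y_n;  k2=λ(1+2/3z)y_n ⇒ h·k2=z(1+2/3z)y_n
  y_{n+1}/y_n = 1 − 2/7z + 9/7z(1+2/3z) = 1 + z + 6/7z²
  so R(z) = 1 + z + 6/7z².

Find x<0 with |R(x)|<1.
x=-0.57: |R|=0.7085
R=1: x+6/7x²=0 ⇒ x=−7/6=-1.1667; min R=1−1/(4·6/7)=0.7083>−1
Confirm numerically:
  x=-1.055: |R|=0.89902 <1
  x=-0.926: |R|=0.80898 <1
  x=-0.559: |R|=0.70884 <1
  x=-0.516: |R|=0.71222 <1
  x=-1.757: |R|=1.88904 >1
  x=-1.648: |R|=1.67992 >1
Stable set (-1.1667, 0).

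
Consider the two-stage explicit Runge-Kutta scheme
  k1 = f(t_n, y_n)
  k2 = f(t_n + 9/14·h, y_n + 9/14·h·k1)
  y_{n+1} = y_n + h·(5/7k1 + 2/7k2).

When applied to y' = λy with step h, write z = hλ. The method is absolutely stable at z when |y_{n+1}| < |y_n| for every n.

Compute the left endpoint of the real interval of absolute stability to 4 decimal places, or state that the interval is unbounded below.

z* = -5.4444.

Test eqn y'=λy, z=hλ:
  k1=λy_n ⇒ h·k1=z·y_n;  k2=λ(1+9/14z)y_n ⇒ h·k2=z(1+9/14z)y_n
  y_{n+1}/y_n = 1 + 5/7z + 2/7z(1+9/14z) = 1 + z + 9/49z²
  R(z) = 1 + z + 9/49z².

Solve |R(x)|<1 on ℝ⁻.
x=-0.69: |R|=0.3974
R=1: x+9/49x²=0 ⇒ x=−49/9=-5.4444; min R=1−1/(4·9/49)=-0.3611>−1
Confirm numerically:
  x=-3.500: |R|=0.25000 <1
  x=-3.487: |R|=0.25368 <1
  x=-2.579: |R|=0.35734 <1
  x=-2.183: |R|=0.30771 <1
  x=-5.811: |R|=1.39123 >1
  x=-5.787: |R|=1.36411 >1
Interval (-5.4444, 0).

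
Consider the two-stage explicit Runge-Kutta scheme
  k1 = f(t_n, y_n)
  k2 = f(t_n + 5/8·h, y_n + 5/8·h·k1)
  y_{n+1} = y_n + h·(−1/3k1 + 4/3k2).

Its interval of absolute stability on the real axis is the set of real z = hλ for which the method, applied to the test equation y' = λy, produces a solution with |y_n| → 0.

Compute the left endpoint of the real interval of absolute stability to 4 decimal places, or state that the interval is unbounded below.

z* = -1.2000.

Set f=λy, z=hλ:
  k1=λy_n ⇒ h·k1=z·y_n;  k2=λ(1+5/8z)y_n ⇒ h·k2=z(1+5/8z)y_n
  y_{n+1}/y_n = 1 − 1/3z + 4/3z(1+5/8z) = 1 + z + 5/6z²
  ⇒ R(z) = 1 + z + 5/6z².

Find x<0 with |R(x)|<1.
x=-0.68: |R|=0.7053
R=1: x+5/6x²=0 ⇒ x=−6/5=-1.2000; min R=1−1/(4·5/6)=0.7000>−1
Confirm numerically:
  x=-1.152: |R|=0.95392 <1
  x=-0.842: |R|=0.74880 <1
  x=-0.825: |R|=0.74219 <1
  x=-1.763: |R|=1.82714 >1
  x=-1.502: |R|=1.37800 >1
Stable set (-1.2000, 0).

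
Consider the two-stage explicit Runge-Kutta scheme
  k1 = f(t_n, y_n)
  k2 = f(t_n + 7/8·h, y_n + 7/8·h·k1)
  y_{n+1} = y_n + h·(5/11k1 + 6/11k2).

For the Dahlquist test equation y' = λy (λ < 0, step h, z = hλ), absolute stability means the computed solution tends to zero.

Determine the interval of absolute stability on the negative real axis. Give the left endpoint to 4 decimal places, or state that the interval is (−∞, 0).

With y'=λy (z=hλ):
  k1=λy_n ⇒ h·k1=z·y_n;  k2=λ(1+7/8z)y_n ⇒ h·k2=z(1+7/8z)y_n
  y_{n+1}/y_n = 1 + 5/11z + 6/11z(1+7/8z) = 1 + z + 21/44z²
  R(z) = 1 + z + 21/44z².

Solve |R(x)|<1 on ℝ⁻.
x=-1.76: |R|=0.7184
R=1: x+21/44x²=0 ⇒ x=−44/21=-2.0952; min R=1−1/(4·21/44)=0.4762>−1
Confirm numerically:
  x=-2.064: |R|=0.96923 <1
  x=-1.255: |R|=0.49672 <1
  x=-0.904: |R|=0.48603 <1
  x=-2.646: |R|=1.69554 >1
  x=-2.531: |R|=1.52639 >1
So |R|<1 on (-2.0952, 0).

z∈(-2.0952,0).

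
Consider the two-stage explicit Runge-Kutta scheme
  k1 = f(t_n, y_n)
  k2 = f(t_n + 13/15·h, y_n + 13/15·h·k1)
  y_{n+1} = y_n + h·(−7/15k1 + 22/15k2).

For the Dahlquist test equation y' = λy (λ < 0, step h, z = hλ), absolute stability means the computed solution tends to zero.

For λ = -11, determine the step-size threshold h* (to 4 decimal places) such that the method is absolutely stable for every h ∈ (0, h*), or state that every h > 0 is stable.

Set f=λy, z=hλ:
  k1=λy_n ⇒ h·k1=z·y_n;  k2=λ(1+13/15z)y_n ⇒ h·k2=z(1+13/15z)y_n
  y_{n+1}/y_n = 1 − 7/15z + 22/15z(1+13/15z) = 1 + z + 286/225z²
  R(z) = 1 + z + 286/225z².

Find x<0 with |R(x)|<1.
x=-0.84: |R|=1.0569
R=1: x+286/225x²=0 ⇒ x=−225/286=-0.7867; min R=1−1/(4·286/225)=0.8033>−1
Confirm numerically:
  x=-0.735: |R|=0.95169 <1
  x=-0.430: |R|=0.80503 <1
  x=-0.416: |R|=0.80397 <1
  x=-1.382: |R|=2.04573 >1
  x=-1.352: |R|=1.97147 >1
Stable set (-0.7867, 0).

(-0.7867,0); λ=-11 ⇒ h* = (225/286)/11 = 0.0715.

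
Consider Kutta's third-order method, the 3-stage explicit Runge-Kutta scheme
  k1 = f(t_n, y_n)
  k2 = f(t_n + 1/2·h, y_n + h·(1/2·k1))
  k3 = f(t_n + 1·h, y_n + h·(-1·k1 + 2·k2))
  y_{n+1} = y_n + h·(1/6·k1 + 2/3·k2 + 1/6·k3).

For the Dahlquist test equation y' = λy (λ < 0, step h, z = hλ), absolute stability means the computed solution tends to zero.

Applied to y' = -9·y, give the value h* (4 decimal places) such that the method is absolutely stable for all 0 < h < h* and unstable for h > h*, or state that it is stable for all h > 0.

Set f=λy, z=hλ:
  order 3, 3-stage ⇒ R(z)=1+z+z^2/2+z^3/6
  (e.g. R(-0.53)=0.58564, |R|=0.58564)

Solve |R(x)|<1 on ℝ⁻.
x=-0.53: |R|=0.5856
|R(-1.9)|=0.2382 |R(-1.87)|=0.2114 |R(-0.58)|=0.5557
Bisect:
  x_lo=-3.1115 |R|=2.2914  x_hi=-0.2762 |R|=0.7585
  mid=-1.69384 |R|=0.06926 →hi
  mid=-2.40268 |R|=0.82797 →hi
  mid=-2.75709 |R|=1.44935 →lo
  mid=-2.57989 |R|=1.11385 →lo
  mid=-2.49128 |R|=0.96506 →hi
  mid=-2.53558 |R|=1.03795 →lo
  mid=-2.51343 |R|=1.00113 →lo
  mid=-2.50236 |R|=0.98300 →hi
  ...
  [-2.51291,-2.51274] ⇒ x*=-2.5127
Stable set (-2.5127, 0).

(-2.5127,0); λ=-9 ⇒ h* = 0.2792.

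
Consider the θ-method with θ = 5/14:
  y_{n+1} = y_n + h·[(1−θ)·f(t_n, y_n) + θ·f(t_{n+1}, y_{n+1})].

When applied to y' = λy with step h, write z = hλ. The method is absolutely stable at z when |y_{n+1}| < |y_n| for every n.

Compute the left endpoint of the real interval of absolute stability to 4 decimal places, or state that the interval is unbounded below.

z* = -7.0000.

With y'=λy (z=hλ):
  y_{n+1} = y_n + z·[9/14·y_n + 5/14·y_{n+1}] ⇒ (1 − 5/14z)y_{n+1} = (1 + 9/14z)y_n
  Hence R(z) = (1 + 9/14z)/(1 − 5/14z).

Need |R(x)|<1, x<0.
x=-1.11: |R|=0.2051
R=−1: 1+9/14x = −1+5/14x ⇒ -2/7x=2 ⇒ x=2/(-2/7)=-7.0000
Confirm numerically:
  x=-6.667: |R|=0.97186 <1
  x=-6.252: |R|=0.93389 <1
  x=-3.971: |R|=0.64212 <1
  x=-7.527: |R|=1.04083 >1
  x=-7.277: |R|=1.02199 >1
So |R|<1 on (-7.0000, 0).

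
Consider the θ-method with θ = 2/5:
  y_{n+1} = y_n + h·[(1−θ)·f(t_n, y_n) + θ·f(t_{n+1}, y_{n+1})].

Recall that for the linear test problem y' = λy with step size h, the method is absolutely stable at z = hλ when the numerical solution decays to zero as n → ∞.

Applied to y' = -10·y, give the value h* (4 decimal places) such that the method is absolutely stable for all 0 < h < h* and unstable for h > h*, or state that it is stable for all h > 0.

(-10.0000,0); λ=-10 ⇒ h* = (10)/10 = 1.0000.

Test eqn y'=λy, z=hλ:
  y_{n+1} = y_n + z·[3/5·y_n + 2/5·y_{n+1}] ⇒ (1 − 2/5z)y_{n+1} = (1 + 3/5z)y_n
  so R(z) = (1 + 3/5z)/(1 − 2/5z).

Solve |R(x)|<1 on ℝ⁻.
x=-0.8: |R|=0.3939
R=−1: 1+3/5x = −1+2/5x ⇒ -1/5x=2 ⇒ x=2/(-1/5)=-10.0000
Confirm numerically:
  x=-7.841: |R|=0.89561 <1
  x=-7.130: |R|=0.85099 <1
  x=-6.965: |R|=0.83967 <1
  x=-5.006: |R|=0.66733 <1
  x=-10.455: |R|=1.01756 >1
  x=-10.145: |R|=1.00573 >1
Stable set (-10.0000, 0).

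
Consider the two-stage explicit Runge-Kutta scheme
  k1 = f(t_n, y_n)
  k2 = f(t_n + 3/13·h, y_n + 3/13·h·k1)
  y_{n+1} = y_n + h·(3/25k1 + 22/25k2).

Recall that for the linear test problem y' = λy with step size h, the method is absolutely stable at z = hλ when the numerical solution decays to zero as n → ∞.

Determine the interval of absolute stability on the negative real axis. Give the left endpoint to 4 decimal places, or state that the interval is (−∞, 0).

(-4.9242, 0).

Set f=λy, z=hλ:
  k1=λy_n ⇒ h·k1=z·y_n;  k2=λ(1+3/13z)y_n ⇒ h·k2=z(1+3/13z)y_n
  y_{n+1}/y_n = 1 + 3/25z + 22/25z(1+3/13z) = 1 + z + 66/325z²
  so R(z) = 1 + z + 66/325z².

Need |R(x)|<1, x<0.
x=-0.84: |R|=0.3033
R=1: x+66/325x²=0 ⇒ x=−325/66=-4.9242; min R=1−1/(4·66/325)=-0.2311>−1
Confirm numerically:
  x=-4.078: |R|=0.29919 <1
  x=-3.326: |R|=0.07951 <1
  x=-2.898: |R|=0.19248 <1
  x=-5.245: |R|=1.34165 >1
  x=-5.225: |R|=1.31913 >1
Stable set (-4.9242, 0).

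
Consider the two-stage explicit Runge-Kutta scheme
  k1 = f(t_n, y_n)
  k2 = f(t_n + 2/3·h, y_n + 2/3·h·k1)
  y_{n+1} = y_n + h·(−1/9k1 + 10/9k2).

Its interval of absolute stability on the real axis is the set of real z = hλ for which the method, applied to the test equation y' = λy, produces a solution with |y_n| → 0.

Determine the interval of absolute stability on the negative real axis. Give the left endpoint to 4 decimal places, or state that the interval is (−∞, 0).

z∈(-1.3500,0).

With y'=λy (z=hλ):
  k1=λy_n ⇒ h·k1=z·y_n;  k2=λ(1+2/3z)y_n ⇒ h·k2=z(1+2/3z)y_n
  y_{n+1}/y_n = 1 − 1/9z + 10/9z(1+2/3z) = 1 + z + 20/27z²
  R(z) = 1 + z + 20/27z².

Solve |R(x)|<1 on ℝ⁻.
x=-0.4: |R|=0.7185
R=1: x+20/27x²=0 ⇒ x=−27/20=-1.3500; min R=1−1/(4·20/27)=0.6625>−1
Confirm numerically:
  x=-1.144: |R|=0.82543 <1
  x=-1.091: |R|=0.79069 <1
  x=-0.766: |R|=0.66863 <1
  x=-0.724: |R|=0.66428 <1
  x=-1.922: |R|=1.81436 >1
  x=-1.903: |R|=1.77953 >1
  x=-1.479: |R|=1.14133 >1
Stable set (-1.3500, 0).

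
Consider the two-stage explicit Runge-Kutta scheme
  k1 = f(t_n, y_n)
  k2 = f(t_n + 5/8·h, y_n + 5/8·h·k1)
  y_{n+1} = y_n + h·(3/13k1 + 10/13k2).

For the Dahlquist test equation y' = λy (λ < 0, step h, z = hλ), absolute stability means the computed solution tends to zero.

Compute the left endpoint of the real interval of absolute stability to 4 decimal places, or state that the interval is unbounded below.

left endpoint -2.0800.

Set f=λy, z=hλ:
  k1=λy_n ⇒ h·k1=z·y_n;  k2=λ(1+5/8z)y_n ⇒ h·k2=z(1+5/8z)y_n
  y_{n+1}/y_n = 1 + 3/13z + 10/13z(1+5/8z) = 1 + z + 25/52z²
  R(z) = 1 + z + 25/52z².

Need |R(x)|<1, x<0.
x=-1.74: |R|=0.7156
R=1: x+25/52x²=0 ⇒ x=−52/25=-2.0800; min R=1−1/(4·25/52)=0.4800>−1
Confirm numerically:
  x=-1.942: |R|=0.87116 <1
  x=-1.302: |R|=0.51300 <1
  x=-1.050: |R|=0.48005 <1
  x=-2.672: |R|=1.76049 >1
  x=-2.501: |R|=1.50621 >1
Stable set (-2.0800, 0).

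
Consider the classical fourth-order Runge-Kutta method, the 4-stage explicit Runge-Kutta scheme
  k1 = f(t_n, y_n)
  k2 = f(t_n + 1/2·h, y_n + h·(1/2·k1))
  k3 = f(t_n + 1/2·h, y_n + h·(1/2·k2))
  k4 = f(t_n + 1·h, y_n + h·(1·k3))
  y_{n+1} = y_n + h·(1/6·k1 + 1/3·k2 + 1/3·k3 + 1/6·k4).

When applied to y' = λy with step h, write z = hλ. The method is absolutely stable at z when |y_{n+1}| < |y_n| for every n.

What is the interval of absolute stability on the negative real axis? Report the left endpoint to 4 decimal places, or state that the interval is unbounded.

Set f=λy, z=hλ:
  order 4, 4-stage ⇒ R(z)=1+z+z^2/2+z^3/6+z^4/24
  (e.g. R(-0.32)=0.72618, |R|=0.72618)

Boundary: |R(x)|=1, x<0.
x=-0.32: |R|=0.7262
|R(-3.07)|=1.5212 |R(-1.8)|=0.2854 |R(-1.47)|=0.2756
Bisect:
  x_lo=-3.4480 |R|=2.5534  x_hi=-0.0942 |R|=0.9101
  mid=-1.77110 |R|=0.28135 →hi
  mid=-2.60953 |R|=0.76576 →hi
  mid=-3.02874 |R|=1.43352 →lo
  mid=-2.81913 |R|=1.05223 →lo
  mid=-2.71433 |R|=0.89817 →hi
  mid=-2.76673 |R|=0.97237 →hi
  mid=-2.79293 |R|=1.01158 →lo
  mid=-2.77983 |R|=0.99180 →hi
  ...
  [-2.78536,-2.78515] ⇒ x*=-2.7853
Stable set (-2.7853, 0).

z∈(-2.7853,0).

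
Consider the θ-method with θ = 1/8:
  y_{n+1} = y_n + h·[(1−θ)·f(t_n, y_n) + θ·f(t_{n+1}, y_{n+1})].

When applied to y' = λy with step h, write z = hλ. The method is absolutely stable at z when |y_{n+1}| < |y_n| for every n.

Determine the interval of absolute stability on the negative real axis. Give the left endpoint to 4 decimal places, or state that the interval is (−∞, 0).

z∈(-2.6667,0).

Set f=λy, z=hλ:
  y_{n+1} = y_n + z·[7/8·y_n + 1/8·y_{n+1}] ⇒ (1 − 1/8z)y_{n+1} = (1 + 7/8z)y_n
  ⇒ R(z) = (1 + 7/8z)/(1 − 1/8z).

Need |R(x)|<1, x<0.
x=-0.66: |R|=0.3903
R=−1: 1+7/8x = −1+1/8x ⇒ -3/4x=2 ⇒ x=2/(-3/4)=-2.6667
Confirm numerically:
  x=-2.436: |R|=0.86738 <1
  x=-1.801: |R|=0.47005 <1
  x=-1.292: |R|=0.11235 <1
  x=-1.274: |R|=0.09899 <1
  x=-3.225: |R|=1.29844 >1
  x=-3.118: |R|=1.24357 >1
  x=-3.058: |R|=1.21233 >1
Stable set (-2.6667, 0).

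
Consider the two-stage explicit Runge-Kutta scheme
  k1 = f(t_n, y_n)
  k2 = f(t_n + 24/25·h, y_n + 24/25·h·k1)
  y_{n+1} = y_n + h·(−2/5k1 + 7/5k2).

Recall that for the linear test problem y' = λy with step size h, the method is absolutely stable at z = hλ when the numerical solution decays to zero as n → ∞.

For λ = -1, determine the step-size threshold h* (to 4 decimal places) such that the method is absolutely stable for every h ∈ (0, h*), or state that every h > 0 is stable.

(-0.7440,0); λ=-1 ⇒ h* = (125/168)/1 = 0.7440.

Set f=λy, z=hλ:
  k1=λy_n ⇒ h·k1=z·y_n;  k2=λ(1+24/25z)y_n ⇒ h·k2=z(1+24/25z)y_n
  y_{n+1}/y_n = 1 − 2/5z + 7/5z(1+24/25z) = 1 + z + 168/125z²
  Hence R(z) = 1 + z + 168/125z².

Find x<0 with |R(x)|<1.
x=-1.3: |R|=1.9714
R=1: x+168/125x²=0 ⇒ x=−125/168=-0.7440; min R=1−1/(4·168/125)=0.8140>−1
Confirm numerically:
  x=-0.649: |R|=0.91709 <1
  x=-0.609: |R|=0.88946 <1
  x=-0.562: |R|=0.86249 <1
  x=-0.342: |R|=0.81520 <1
  x=-1.301: |R|=1.97386 >1
  x=-1.185: |R|=1.70228 >1
So |R|<1 on (-0.7440, 0).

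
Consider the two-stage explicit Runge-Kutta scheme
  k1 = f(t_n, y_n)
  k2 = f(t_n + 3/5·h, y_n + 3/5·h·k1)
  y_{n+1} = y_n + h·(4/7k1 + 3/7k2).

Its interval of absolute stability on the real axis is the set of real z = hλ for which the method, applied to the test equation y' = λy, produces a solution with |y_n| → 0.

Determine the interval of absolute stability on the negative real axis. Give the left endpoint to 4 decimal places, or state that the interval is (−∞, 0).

Set f=λy, z=hλ:
  k1=λy_n ⇒ h·k1=z·y_n;  k2=λ(1+3/5z)y_n ⇒ h·k2=z(1+3/5z)y_n
  y_{n+1}/y_n = 1 + 4/7z + 3/7z(1+3/5z) = 1 + z + 9/35z²
  ⇒ R(z) = 1 + z + 9/35z².

Boundary: |R(x)|=1, x<0.
x=-1.12: |R|=0.2026
R=1: x+9/35x²=0 ⇒ x=−35/9=-3.8889; min R=1−1/(4·9/35)=0.0278>−1
Confirm numerically:
  x=-3.475: |R|=0.63016 <1
  x=-2.267: |R|=0.05453 <1
  x=-1.954: |R|=0.02780 <1
  x=-1.936: |R|=0.02780 <1
  x=-4.459: |R|=1.65369 >1
  x=-4.400: |R|=1.57829 >1
  x=-4.023: |R|=1.13874 >1
Stable set (-3.8889, 0).

z∈(-3.8889,0).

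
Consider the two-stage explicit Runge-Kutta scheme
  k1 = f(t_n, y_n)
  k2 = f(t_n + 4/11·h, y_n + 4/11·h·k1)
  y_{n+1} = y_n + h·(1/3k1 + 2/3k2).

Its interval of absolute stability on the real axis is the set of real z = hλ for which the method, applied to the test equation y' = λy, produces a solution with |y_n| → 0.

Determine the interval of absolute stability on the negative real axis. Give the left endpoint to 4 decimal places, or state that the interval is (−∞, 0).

With y'=λy (z=hλ):
  k1=λy_n ⇒ h·k1=z·y_n;  k2=λ(1+4/11z)y_n ⇒ h·k2=z(1+4/11z)y_n
  y_{n+1}/y_n = 1 + 1/3z + 2/3z(1+4/11z) = 1 + z + 8/33z²
  R(z) = 1 + z + 8/33z².

Need |R(x)|<1, x<0.
x=-1.7: |R|=0.0006
R=1: x+8/33x²=0 ⇒ x=−33/8=-4.1250; min R=1−1/(4·8/33)=-0.0312>−1
Confirm numerically:
  x=-3.479: |R|=0.45517 <1
  x=-2.555: |R|=0.02755 <1
  x=-2.059: |R|=0.03125 <1
  x=-2.020: |R|=0.03081 <1
  x=-4.646: |R|=1.58680 >1
  x=-4.295: |R|=1.17701 >1
So |R|<1 on (-4.1250, 0).

(-4.1250, 0).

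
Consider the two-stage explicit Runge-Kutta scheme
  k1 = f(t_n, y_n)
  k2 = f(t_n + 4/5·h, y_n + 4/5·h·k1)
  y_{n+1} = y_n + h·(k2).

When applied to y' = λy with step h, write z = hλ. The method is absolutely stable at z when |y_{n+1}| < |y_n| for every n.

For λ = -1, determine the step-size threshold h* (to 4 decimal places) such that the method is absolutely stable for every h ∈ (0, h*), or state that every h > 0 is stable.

(-1.2500,0); λ=-1 ⇒ h* = (5/4)/1 = 1.2500.

Set f=λy, z=hλ:
  k1=λy_n ⇒ h·k1=z·y_n;  k2=λ(1+4/5z)y_n ⇒ h·k2=z(1+4/5z)y_n
  y_{n+1}/y_n = 1 + z(1+4/5z) = 1 + z + 4/5z²
  ⇒ R(z) = 1 + z + 4/5z².

Solve |R(x)|<1 on ℝ⁻.
x=-1.47: |R|=1.2587
R=1: x+4/5x²=0 ⇒ x=−5/4=-1.2500; min R=1−1/(4·4/5)=0.6875>−1
Confirm numerically:
  x=-1.003: |R|=0.80181 <1
  x=-0.839: |R|=0.72414 <1
  x=-0.826: |R|=0.71982 <1
  x=-0.799: |R|=0.71172 <1
  x=-1.825: |R|=1.83950 >1
  x=-1.547: |R|=1.36757 >1
Interval (-1.2500, 0).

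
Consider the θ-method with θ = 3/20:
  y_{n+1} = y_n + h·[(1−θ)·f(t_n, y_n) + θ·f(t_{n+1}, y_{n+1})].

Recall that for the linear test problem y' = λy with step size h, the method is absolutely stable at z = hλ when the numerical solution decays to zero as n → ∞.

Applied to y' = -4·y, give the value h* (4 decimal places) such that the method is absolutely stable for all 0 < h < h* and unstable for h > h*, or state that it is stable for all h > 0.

(-2.8571,0); λ=-4 ⇒ h* = (20/7)/4 = 0.7143.

On y'=λy, z=hλ:
  y_{n+1} = y_n + z·[17/20·y_n + 3/20·y_{n+1}] ⇒ (1 − 3/20z)y_{n+1} = (1 + 17/20z)y_n
  so R(z) = (1 + 17/20z)/(1 − 3/20z).

Need |R(x)|<1, x<0.
x=-1.31: |R|=0.0949
R=−1: 1+17/20x = −1+3/20x ⇒ -7/10x=2 ⇒ x=2/(-7/10)=-2.8571
Confirm numerically:
  x=-2.821: |R|=0.98222 <1
  x=-1.512: |R|=0.23247 <1
  x=-1.440: |R|=0.18421 <1
  x=-3.202: |R|=1.16308 >1
  x=-3.109: |R|=1.12023 >1
So |R|<1 on (-2.8571, 0).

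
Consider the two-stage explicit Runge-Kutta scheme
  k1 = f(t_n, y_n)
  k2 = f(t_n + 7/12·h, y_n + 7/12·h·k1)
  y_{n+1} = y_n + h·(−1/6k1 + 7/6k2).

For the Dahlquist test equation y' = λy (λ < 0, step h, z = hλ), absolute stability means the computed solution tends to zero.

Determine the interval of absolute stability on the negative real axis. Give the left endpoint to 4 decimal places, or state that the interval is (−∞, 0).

Set f=λy, z=hλ:
  k1=λy_n ⇒ h·k1=z·y_n;  k2=λ(1+7/12z)y_n ⇒ h·k2=z(1+7/12z)y_n
  y_{n+1}/y_n = 1 − 1/6z + 7/6z(1+7/12z) = 1 + z + 49/72z²
  ⇒ R(z) = 1 + z + 49/72z².

Need |R(x)|<1, x<0.
x=-0.64: |R|=0.6388
R=1: x+49/72x²=0 ⇒ x=−72/49=-1.4694; min R=1−1/(4·49/72)=0.6327>−1
Confirm numerically:
  x=-1.356: |R|=0.89536 <1
  x=-1.242: |R|=0.80780 <1
  x=-1.146: |R|=0.74778 <1
  x=-1.847: |R|=1.47465 >1
  x=-1.620: |R|=1.16605 >1
  x=-1.617: |R|=1.16244 >1
So |R|<1 on (-1.4694, 0).

z∈(-1.4694,0).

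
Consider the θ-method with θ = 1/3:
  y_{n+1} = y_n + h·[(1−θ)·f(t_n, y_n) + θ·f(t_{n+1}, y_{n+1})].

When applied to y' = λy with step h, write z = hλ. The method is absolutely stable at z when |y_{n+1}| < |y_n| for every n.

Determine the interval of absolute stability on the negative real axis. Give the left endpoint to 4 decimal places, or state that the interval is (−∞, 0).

(-6.0000, 0).

Test eqn y'=λy, z=hλ:
  y_{n+1} = y_n + z·[2/3·y_n + 1/3·y_{n+1}] ⇒ (1 − 1/3z)y_{n+1} = (1 + 2/3z)y_n
  Hence R(z) = (1 + 2/3z)/(1 − 1/3z).

Boundary: |R(x)|=1, x<0.
x=-1.55: |R|=0.0220
R=−1: 1+2/3x = −1+1/3x ⇒ -1/3x=2 ⇒ x=2/(-1/3)=-6.0000
Confirm numerically:
  x=-5.968: |R|=0.99643 <1
  x=-4.613: |R|=0.81781 <1
  x=-4.224: |R|=0.75415 <1
  x=-3.570: |R|=0.63014 <1
  x=-6.426: |R|=1.04519 >1
  x=-6.072: |R|=1.00794 >1
Interval (-6.0000, 0).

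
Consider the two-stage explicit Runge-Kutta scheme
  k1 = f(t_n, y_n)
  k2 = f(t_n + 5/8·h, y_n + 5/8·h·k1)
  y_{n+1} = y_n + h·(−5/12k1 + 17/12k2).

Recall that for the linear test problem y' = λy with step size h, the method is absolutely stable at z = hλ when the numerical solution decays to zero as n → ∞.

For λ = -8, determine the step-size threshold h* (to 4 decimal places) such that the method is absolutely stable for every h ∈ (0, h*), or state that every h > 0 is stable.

Set f=λy, z=hλ:
  k1=λy_n ⇒ h·k1=z·y_n;  k2=λ(1+5/8z)y_n ⇒ h·k2=z(1+5/8z)y_n
  y_{n+1}/y_n = 1 − 5/12z + 17/12z(1+5/8z) = 1 + z + 85/96z²
  ⇒ R(z) = 1 + z + 85/96z².

Find x<0 with |R(x)|<1.
x=-1.67: |R|=1.7993
R=1: x+85/96x²=0 ⇒ x=−96/85=-1.1294; min R=1−1/(4·85/96)=0.7176>−1
Confirm numerically:
  x=-0.840: |R|=0.78475 <1
  x=-0.723: |R|=0.73983 <1
  x=-0.467: |R|=0.72610 <1
  x=-1.304: |R|=1.20158 >1
  x=-1.294: |R|=1.18857 >1
  x=-1.173: |R|=1.04527 >1
Interval (-1.1294, 0).

(-1.1294,0); λ=-8 ⇒ h* = (96/85)/8 = 0.1412.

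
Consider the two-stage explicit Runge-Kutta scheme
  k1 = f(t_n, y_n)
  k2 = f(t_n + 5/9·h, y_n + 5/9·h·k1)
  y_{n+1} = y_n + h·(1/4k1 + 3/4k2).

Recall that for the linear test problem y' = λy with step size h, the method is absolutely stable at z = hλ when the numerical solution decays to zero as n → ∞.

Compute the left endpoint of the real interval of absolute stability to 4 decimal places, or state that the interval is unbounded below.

Set f=λy, z=hλ:
  k1=λy_n ⇒ h·k1=z·y_n;  k2=λ(1+5/9z)y_n ⇒ h·k2=z(1+5/9z)y_n
  y_{n+1}/y_n = 1 + 1/4z + 3/4z(1+5/9z) = 1 + z + 5/12z²
  so R(z) = 1 + z + 5/12z².

Solve |R(x)|<1 on ℝ⁻.
x=-0.98: |R|=0.4202
R=1: x+5/12x²=0 ⇒ x=−12/5=-2.4000; min R=1−1/(4·5/12)=0.4000>−1
Confirm numerically:
  x=-2.220: |R|=0.83350 <1
  x=-1.986: |R|=0.65742 <1
  x=-1.344: |R|=0.40864 <1
  x=-2.931: |R|=1.64848 >1
  x=-2.511: |R|=1.11613 >1
Stable set (-2.4000, 0).

z* = -2.4000.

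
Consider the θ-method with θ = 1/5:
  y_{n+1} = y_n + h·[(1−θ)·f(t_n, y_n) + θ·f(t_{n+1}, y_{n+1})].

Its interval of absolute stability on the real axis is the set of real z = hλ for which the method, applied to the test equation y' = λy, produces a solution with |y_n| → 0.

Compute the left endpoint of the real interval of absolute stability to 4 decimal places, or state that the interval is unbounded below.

Set f=λy, z=hλ:
  y_{n+1} = y_n + z·[4/5·y_n + 1/5·y_{n+1}] ⇒ (1 − 1/5z)y_{n+1} = (1 + 4/5z)y_n
  so R(z) = (1 + 4/5z)/(1 − 1/5z).

Find x<0 with |R(x)|<1.
x=-1.05: |R|=0.1322
R=−1: 1+4/5x = −1+1/5x ⇒ -3/5x=2 ⇒ x=2/(-3/5)=-3.3333
Confirm numerically:
  x=-3.290: |R|=0.98432 <1
  x=-3.198: |R|=0.95048 <1
  x=-2.587: |R|=0.70489 <1
  x=-1.362: |R|=0.07042 <1
  x=-3.931: |R|=1.20076 >1
  x=-3.888: |R|=1.18722 >1
Interval (-3.3333, 0).

z* = -3.3333.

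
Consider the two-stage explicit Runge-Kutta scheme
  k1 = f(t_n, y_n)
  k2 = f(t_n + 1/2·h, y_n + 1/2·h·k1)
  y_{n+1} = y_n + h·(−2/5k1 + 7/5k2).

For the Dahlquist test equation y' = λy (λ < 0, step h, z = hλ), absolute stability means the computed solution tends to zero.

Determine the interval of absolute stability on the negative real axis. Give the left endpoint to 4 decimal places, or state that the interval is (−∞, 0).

On y'=λy, z=hλ:
  k1=λy_n ⇒ h·k1=z·y_n;  k2=λ(1+1/2z)y_n ⇒ h·k2=z(1+1/2z)y_n
  y_{n+1}/y_n = 1 − 2/5z + 7/5z(1+1/2z) = 1 + z + 7/10z²
  ⇒ R(z) = 1 + z + 7/10z².

Need |R(x)|<1, x<0.
x=-1.11: |R|=0.7525
R=1: x+7/10x²=0 ⇒ x=−10/7=-1.4286; min R=1−1/(4·7/10)=0.6429>−1
Confirm numerically:
  x=-1.408: |R|=0.97972 <1
  x=-1.151: |R|=0.77636 <1
  x=-0.779: |R|=0.64579 <1
  x=-0.739: |R|=0.64328 <1
  x=-2.014: |R|=1.82534 >1
  x=-1.817: |R|=1.49404 >1
  x=-1.572: |R|=1.15783 >1
So |R|<1 on (-1.4286, 0).

z∈(-1.4286,0).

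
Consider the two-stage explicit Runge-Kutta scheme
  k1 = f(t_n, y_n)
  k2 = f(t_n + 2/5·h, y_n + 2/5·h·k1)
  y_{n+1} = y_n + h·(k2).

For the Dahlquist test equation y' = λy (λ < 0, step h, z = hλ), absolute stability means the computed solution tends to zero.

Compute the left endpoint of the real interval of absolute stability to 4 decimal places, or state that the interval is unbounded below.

z* = -2.5000.

Set f=λy, z=hλ:
  k1=λy_n ⇒ h·k1=z·y_n;  k2=λ(1+2/5z)y_n ⇒ h·k2=z(1+2/5z)y_n
  y_{n+1}/y_n = 1 + z(1+2/5z) = 1 + z + 2/5z²
  so R(z) = 1 + z + 2/5z².

Need |R(x)|<1, x<0.
x=-0.35: |R|=0.6990
R=1: x+2/5x²=0 ⇒ x=−5/2=-2.5000; min R=1−1/(4·2/5)=0.3750>−1
Confirm numerically:
  x=-1.985: |R|=0.59109 <1
  x=-1.981: |R|=0.58874 <1
  x=-1.100: |R|=0.38400 <1
  x=-3.064: |R|=1.69124 >1
  x=-2.786: |R|=1.31872 >1
Stable set (-2.5000, 0).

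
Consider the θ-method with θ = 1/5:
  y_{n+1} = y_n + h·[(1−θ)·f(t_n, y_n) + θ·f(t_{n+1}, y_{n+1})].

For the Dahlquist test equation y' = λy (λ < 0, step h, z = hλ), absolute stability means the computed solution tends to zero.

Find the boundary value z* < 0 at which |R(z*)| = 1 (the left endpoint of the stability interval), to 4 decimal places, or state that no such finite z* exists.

left endpoint -3.3333.

Test eqn y'=λy, z=hλ:
  y_{n+1} = y_n + z·[4/5·y_n + 1/5·y_{n+1}] ⇒ (1 − 1/5z)y_{n+1} = (1 + 4/5z)y_n
  so R(z) = (1 + 4/5z)/(1 − 1/5z).

Solve |R(x)|<1 on ℝ⁻.
x=-0.65: |R|=0.4248
R=−1: 1+4/5x = −1+1/5x ⇒ -3/5x=2 ⇒ x=2/(-3/5)=-3.3333
Confirm numerically:
  x=-2.784: |R|=0.78828 <1
  x=-2.575: |R|=0.69967 <1
  x=-2.447: |R|=0.64294 <1
  x=-3.907: |R|=1.19322 >1
  x=-3.675: |R|=1.11816 >1
Stable set (-3.3333, 0).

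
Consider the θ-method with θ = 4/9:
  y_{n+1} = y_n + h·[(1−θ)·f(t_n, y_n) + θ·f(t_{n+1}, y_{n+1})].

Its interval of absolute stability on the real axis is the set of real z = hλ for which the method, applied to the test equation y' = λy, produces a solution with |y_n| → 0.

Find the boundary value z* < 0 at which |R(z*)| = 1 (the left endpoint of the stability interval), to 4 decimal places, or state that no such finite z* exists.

z* = -18.0000.

With y'=λy (z=hλ):
  y_{n+1} = y_n + z·[5/9·y_n + 4/9·y_{n+1}] ⇒ (1 − 4/9z)y_{n+1} = (1 + 5/9z)y_n
  ⇒ R(z) = (1 + 5/9z)/(1 − 4/9z).

Solve |R(x)|<1 on ℝ⁻.
x=-1.24: |R|=0.2006
R=−1: 1+5/9x = −1+4/9x ⇒ -1/9x=2 ⇒ x=2/(-1/9)=-18.0000
Confirm numerically:
  x=-15.874: |R|=0.97067 <1
  x=-12.061: |R|=0.89625 <1
  x=-9.887: |R|=0.83289 <1
  x=-8.455: |R|=0.77709 <1
  x=-18.377: |R|=1.00457 >1
  x=-18.201: |R|=1.00246 >1
  x=-18.140: |R|=1.00172 >1
So |R|<1 on (-18.0000, 0).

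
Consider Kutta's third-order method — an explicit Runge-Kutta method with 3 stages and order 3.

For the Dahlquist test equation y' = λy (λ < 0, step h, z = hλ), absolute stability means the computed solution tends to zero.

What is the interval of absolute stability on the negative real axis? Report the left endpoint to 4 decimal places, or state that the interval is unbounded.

z∈(-2.5127,0).

Set f=λy, z=hλ:
  order 3, 3-stage ⇒ R(z)=1+z+z^2/2+z^3/6
  (e.g. R(-1.27)=0.19505, |R|=0.19505)

Need |R(x)|<1, x<0.
x=-1.27: |R|=0.1951
|R(-2.37)|=0.7802 |R(-1.54)|=0.0371 |R(-0.88)|=0.3936
Bisect:
  x_lo=-3.0518 |R|=2.1322  x_hi=-0.3118 |R|=0.7317
  mid=-1.68182 |R|=0.06041 →hi
  mid=-2.36681 |R|=0.77565 →hi
  mid=-2.70931 |R|=1.35368 →lo
  mid=-2.53806 |R|=1.04211 →lo
  mid=-2.45244 |R|=0.90356 →hi
  mid=-2.49525 |R|=0.97146 →hi
  mid=-2.51666 |R|=1.00644 →lo
  ...
  [-2.51281,-2.51264] ⇒ x*=-2.5127
Interval (-2.5127, 0).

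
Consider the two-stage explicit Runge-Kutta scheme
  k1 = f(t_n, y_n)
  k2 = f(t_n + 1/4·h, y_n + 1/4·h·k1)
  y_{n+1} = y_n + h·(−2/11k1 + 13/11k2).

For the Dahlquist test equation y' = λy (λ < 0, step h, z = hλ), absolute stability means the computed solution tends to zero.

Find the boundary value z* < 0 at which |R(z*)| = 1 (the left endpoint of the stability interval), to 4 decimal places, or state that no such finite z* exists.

left endpoint -3.3846.

Set f=λy, z=hλ:
  k1=λy_n ⇒ h·k1=z·y_n;  k2=λ(1+1/4z)y_n ⇒ h·k2=z(1+1/4z)y_n
  y_{n+1}/y_n = 1 − 2/11z + 13/11z(1+1/4z) = 1 + z + 13/44z²
  ⇒ R(z) = 1 + z + 13/44z².

Boundary: |R(x)|=1, x<0.
x=-1.13: |R|=0.2473
R=1: x+13/44x²=0 ⇒ x=−44/13=-3.3846; min R=1−1/(4·13/44)=0.1538>−1
Confirm numerically:
  x=-1.976: |R|=0.17762 <1
  x=-1.603: |R|=0.15620 <1
  x=-1.499: |R|=0.16489 <1
  x=-3.794: |R|=1.45890 >1
  x=-3.657: |R|=1.29431 >1
So |R|<1 on (-3.3846, 0).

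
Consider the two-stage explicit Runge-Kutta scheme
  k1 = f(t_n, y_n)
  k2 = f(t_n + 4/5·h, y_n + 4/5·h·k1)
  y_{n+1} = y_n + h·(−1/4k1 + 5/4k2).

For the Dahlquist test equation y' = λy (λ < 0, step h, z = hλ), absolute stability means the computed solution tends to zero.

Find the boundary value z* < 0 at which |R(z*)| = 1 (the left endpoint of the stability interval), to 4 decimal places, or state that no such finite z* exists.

z* = -1.0000.

Test eqn y'=λy, z=hλ:
  k1=λy_n ⇒ h·k1=z·y_n;  k2=λ(1+4/5z)y_n ⇒ h·k2=z(1+4/5z)y_n
  y_{n+1}/y_n = 1 − 1/4z + 5/4z(1+4/5z) = 1 + z + z²
  ⇒ R(z) = 1 + z + z².

Need |R(x)|<1, x<0.
x=-0.76: |R|=0.8176
R=1: x+1x²=0 ⇒ x=−1=-1.0000; min R=1−1/(4·1)=0.7500>−1
Confirm numerically:
  x=-0.722: |R|=0.79928 <1
  x=-0.687: |R|=0.78497 <1
  x=-0.549: |R|=0.75240 <1
  x=-0.450: |R|=0.75250 <1
  x=-1.535: |R|=1.82122 >1
  x=-1.502: |R|=1.75400 >1
  x=-1.484: |R|=1.71826 >1
Interval (-1.0000, 0).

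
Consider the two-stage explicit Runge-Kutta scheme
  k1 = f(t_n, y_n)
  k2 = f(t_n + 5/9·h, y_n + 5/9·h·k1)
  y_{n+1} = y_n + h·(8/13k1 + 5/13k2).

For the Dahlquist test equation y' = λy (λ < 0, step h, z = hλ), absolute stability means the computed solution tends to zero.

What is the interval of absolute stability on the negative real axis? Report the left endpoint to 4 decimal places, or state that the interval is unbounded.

Set f=λy, z=hλ:
  k1=λy_n ⇒ h·k1=z·y_n;  k2=λ(1+5/9z)y_n ⇒ h·k2=z(1+5/9z)y_n
  y_{n+1}/y_n = 1 + 8/13z + 5/13z(1+5/9z) = 1 + z + 25/117z²
  R(z) = 1 + z + 25/117z².

Boundary: |R(x)|=1, x<0.
x=-0.39: |R|=0.6425
R=1: x+25/117x²=0 ⇒ x=−117/25=-4.6800; min R=1−1/(4·25/117)=-0.1700>−1
Confirm numerically:
  x=-3.867: |R|=0.32823 <1
  x=-3.353: |R|=0.04927 <1
  x=-2.619: |R|=0.15337 <1
  x=-5.197: |R|=1.57411 >1
  x=-4.902: |R|=1.23253 >1
  x=-4.886: |R|=1.21507 >1
So |R|<1 on (-4.6800, 0).

(-4.6800, 0).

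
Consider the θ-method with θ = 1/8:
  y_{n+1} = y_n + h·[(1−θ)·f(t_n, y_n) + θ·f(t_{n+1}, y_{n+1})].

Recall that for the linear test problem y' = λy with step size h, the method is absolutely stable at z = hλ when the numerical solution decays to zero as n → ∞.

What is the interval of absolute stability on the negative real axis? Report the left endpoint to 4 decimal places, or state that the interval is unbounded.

z∈(-2.6667,0).

With y'=λy (z=hλ):
  y_{n+1} = y_n + z·[7/8·y_n + 1/8·y_{n+1}] ⇒ (1 − 1/8z)y_{n+1} = (1 + 7/8z)y_n
  R(z) = (1 + 7/8z)/(1 − 1/8z).

Boundary: |R(x)|=1, x<0.
x=-0.51: |R|=0.5206
R=−1: 1+7/8x = −1+1/8x ⇒ -3/4x=2 ⇒ x=2/(-3/4)=-2.6667
Confirm numerically:
  x=-2.343: |R|=0.81224 <1
  x=-1.995: |R|=0.59680 <1
  x=-1.964: |R|=0.57688 <1
  x=-1.099: |R|=0.03374 <1
  x=-3.003: |R|=1.18340 >1
  x=-2.924: |R|=1.14134 >1
  x=-2.908: |R|=1.13275 >1
Interval (-2.6667, 0).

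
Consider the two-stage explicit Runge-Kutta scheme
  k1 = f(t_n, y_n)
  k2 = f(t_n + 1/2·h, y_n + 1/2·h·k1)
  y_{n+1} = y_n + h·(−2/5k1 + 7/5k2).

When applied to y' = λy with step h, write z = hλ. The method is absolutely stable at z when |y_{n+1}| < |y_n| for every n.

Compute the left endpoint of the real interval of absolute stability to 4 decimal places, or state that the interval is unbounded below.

left endpoint -1.4286.

Set f=λy, z=hλ:
  k1=λy_n ⇒ h·k1=z·y_n;  k2=λ(1+1/2z)y_n ⇒ h·k2=z(1+1/2z)y_n
  y_{n+1}/y_n = 1 − 2/5z + 7/5z(1+1/2z) = 1 + z + 7/10z²
  so R(z) = 1 + z + 7/10z².

Find x<0 with |R(x)|<1.
x=-1.41: |R|=0.9817
R=1: x+7/10x²=0 ⇒ x=−10/7=-1.4286; min R=1−1/(4·7/10)=0.6429>−1
Confirm numerically:
  x=-1.327: |R|=0.90565 <1
  x=-1.033: |R|=0.71396 <1
  x=-0.731: |R|=0.64305 <1
  x=-0.635: |R|=0.64726 <1
  x=-1.998: |R|=1.79640 >1
  x=-1.910: |R|=1.64367 >1
Stable set (-1.4286, 0).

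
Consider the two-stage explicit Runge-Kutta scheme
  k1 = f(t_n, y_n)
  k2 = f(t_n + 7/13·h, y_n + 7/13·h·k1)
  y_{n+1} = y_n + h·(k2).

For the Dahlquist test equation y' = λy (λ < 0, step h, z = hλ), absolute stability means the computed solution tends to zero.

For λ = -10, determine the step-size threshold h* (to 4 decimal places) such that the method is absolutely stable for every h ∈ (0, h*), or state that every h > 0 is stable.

Test eqn y'=λy, z=hλ:
  k1=λy_n ⇒ h·k1=z·y_n;  k2=λ(1+7/13z)y_n ⇒ h·k2=z(1+7/13z)y_n
  y_{n+1}/y_n = 1 + z(1+7/13z) = 1 + z + 7/13z²
  R(z) = 1 + z + 7/13z².

Need |R(x)|<1, x<0.
x=-0.79: |R|=0.5461
R=1: x+7/13x²=0 ⇒ x=−13/7=-1.8571; min R=1−1/(4·7/13)=0.5357>−1
Confirm numerically:
  x=-1.720: |R|=0.87298 <1
  x=-1.391: |R|=0.65086 <1
  x=-1.242: |R|=0.58861 <1
  x=-0.781: |R|=0.54744 <1
  x=-2.431: |R|=1.75118 >1
  x=-2.262: |R|=1.49312 >1
So |R|<1 on (-1.8571, 0).

(-1.8571,0); λ=-10 ⇒ h* = (13/7)/10 = 0.1857.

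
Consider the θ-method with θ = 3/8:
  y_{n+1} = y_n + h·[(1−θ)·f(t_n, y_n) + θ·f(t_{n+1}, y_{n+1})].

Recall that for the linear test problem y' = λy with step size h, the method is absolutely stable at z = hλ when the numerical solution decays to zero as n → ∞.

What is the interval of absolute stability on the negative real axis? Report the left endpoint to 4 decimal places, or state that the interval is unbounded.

(-8.0000, 0).

Test eqn y'=λy, z=hλ:
  y_{n+1} = y_n + z·[5/8·y_n + 3/8·y_{n+1}] ⇒ (1 − 3/8z)y_{n+1} = (1 + 5/8z)y_n
  ⇒ R(z) = (1 + 5/8z)/(1 − 3/8z).

Solve |R(x)|<1 on ℝ⁻.
x=-0.46: |R|=0.6077
R=−1: 1+5/8x = −1+3/8x ⇒ -1/4x=2 ⇒ x=2/(-1/4)=-8.0000
Confirm numerically:
  x=-7.586: |R|=0.97308 <1
  x=-4.948: |R|=0.73280 <1
  x=-3.306: |R|=0.47606 <1
  x=-8.556: |R|=1.03303 >1
  x=-8.308: |R|=1.01871 >1
  x=-8.196: |R|=1.01203 >1
Interval (-8.0000, 0).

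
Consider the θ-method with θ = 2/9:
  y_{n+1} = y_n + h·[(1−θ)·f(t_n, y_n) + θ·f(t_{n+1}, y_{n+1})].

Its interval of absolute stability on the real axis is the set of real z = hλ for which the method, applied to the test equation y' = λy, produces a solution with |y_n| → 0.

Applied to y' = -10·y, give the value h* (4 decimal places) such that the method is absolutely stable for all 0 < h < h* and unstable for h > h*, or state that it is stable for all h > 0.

(-3.6000,0); λ=-10 ⇒ h* = (18/5)/10 = 0.3600.

On y'=λy, z=hλ:
  y_{n+1} = y_n + z·[7/9·y_n + 2/9·y_{n+1}] ⇒ (1 − 2/9z)y_{n+1} = (1 + 7/9z)y_n
  R(z) = (1 + 7/9z)/(1 − 2/9z).

Boundary: |R(x)|=1, x<0.
x=-1.15: |R|=0.0841
R=−1: 1+7/9x = −1+2/9x ⇒ -5/9x=2 ⇒ x=2/(-5/9)=-3.6000
Confirm numerically:
  x=-3.557: |R|=0.98666 <1
  x=-2.958: |R|=0.78479 <1
  x=-2.367: |R|=0.55111 <1
  x=-4.184: |R|=1.16813 >1
  x=-4.140: |R|=1.15625 >1
  x=-4.137: |R|=1.15544 >1
Stable set (-3.6000, 0).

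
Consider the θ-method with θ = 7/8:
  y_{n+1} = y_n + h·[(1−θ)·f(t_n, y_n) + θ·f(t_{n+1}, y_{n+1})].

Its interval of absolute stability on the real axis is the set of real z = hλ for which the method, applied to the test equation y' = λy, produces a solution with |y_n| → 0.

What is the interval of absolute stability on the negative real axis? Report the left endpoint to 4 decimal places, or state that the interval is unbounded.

(−∞, 0) — no finite endpoint.

Set f=λy, z=hλ:
  y_{n+1} = y_n + z·[1/8·y_n + 7/8·y_{n+1}] ⇒ (1 − 7/8z)y_{n+1} = (1 + 1/8z)y_n
  so R(z) = (1 + 1/8z)/(1 − 7/8z).

Need |R(x)|<1, x<0.
x=-1.76: |R|=0.3071
x=-2: |R|=0.2727
x=-10: |R|=0.0256
x=-100: |R|=0.1299
θ=7/8≥1/2 ⇒ |1+1/8x|<|1−7/8x| ∀x<0 ⇒ unbounded interval.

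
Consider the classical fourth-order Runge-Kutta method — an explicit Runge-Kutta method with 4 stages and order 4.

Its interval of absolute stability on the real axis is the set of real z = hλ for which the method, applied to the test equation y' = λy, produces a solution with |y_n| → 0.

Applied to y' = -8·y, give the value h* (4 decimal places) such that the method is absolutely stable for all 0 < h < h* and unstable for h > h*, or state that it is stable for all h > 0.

Set f=λy, z=hλ:
  order 4, 4-stage ⇒ R(z)=1+z+z^2/2+z^3/6+z^4/24
  (e.g. R(-0.59)=0.55487, |R|=0.55487)

Need |R(x)|<1, x<0.
x=-0.59: |R|=0.5549
|R(-2.73)|=0.9198 |R(-2.26)|=0.4569 |R(-2.22)|=0.4327
Bisect:
  x_lo=-3.5167 |R|=2.7910  x_hi=-0.0788 |R|=0.9242
  mid=-1.79777 |R|=0.28506 →hi
  mid=-2.65723 |R|=0.82347 →hi
  mid=-3.08696 |R|=1.55859 →lo
  mid=-2.87209 |R|=1.13895 →lo
  mid=-2.76466 |R|=0.96934 →hi
  mid=-2.81838 |R|=1.05104 →lo
  mid=-2.79152 |R|=1.00943 →lo
  ...
  [-2.78543,-2.78522] ⇒ x*=-2.7853
So |R|<1 on (-2.7853, 0).

(-2.7853,0); λ=-8 ⇒ h* = 0.3482.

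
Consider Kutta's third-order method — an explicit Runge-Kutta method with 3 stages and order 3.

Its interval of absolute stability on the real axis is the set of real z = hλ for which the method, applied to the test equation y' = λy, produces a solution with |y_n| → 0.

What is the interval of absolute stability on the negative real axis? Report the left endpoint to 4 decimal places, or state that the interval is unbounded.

(-2.5127, 0).

Set f=λy, z=hλ:
  order 3, 3-stage ⇒ R(z)=1+z+z^2/2+z^3/6
  (e.g. R(-1.13)=0.26797, |R|=0.26797)

Boundary: |R(x)|=1, x<0.
x=-1.13: |R|=0.2680
|R(-2.43)|=0.8690 |R(-2.26)|=0.6301 |R(-1.13)|=0.2680
Bisect:
  x_lo=-3.0199 |R|=2.0502  x_hi=-0.0892 |R|=0.9147
  mid=-1.55456 |R|=0.02763 →hi
  mid=-2.28724 |R|=0.66578 →hi
  mid=-2.65359 |R|=1.24704 →lo
  mid=-2.47042 |R|=0.93174 →hi
  mid=-2.56200 |R|=1.08284 →lo
  mid=-2.51621 |R|=1.00570 →lo
  mid=-2.49331 |R|=0.96833 →hi
  mid=-2.50476 |R|=0.98692 →hi
  ...
  [-2.51281,-2.51263] ⇒ x*=-2.5127
Interval (-2.5127, 0).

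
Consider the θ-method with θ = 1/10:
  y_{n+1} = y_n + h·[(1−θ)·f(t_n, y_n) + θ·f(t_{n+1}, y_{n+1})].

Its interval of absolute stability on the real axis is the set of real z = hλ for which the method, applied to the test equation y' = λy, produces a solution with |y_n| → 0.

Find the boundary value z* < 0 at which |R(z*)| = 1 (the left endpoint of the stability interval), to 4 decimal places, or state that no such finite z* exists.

z* = -2.5000.

Test eqn y'=λy, z=hλ:
  y_{n+1} = y_n + z·[9/10·y_n + 1/10·y_{n+1}] ⇒ (1 − 1/10z)y_{n+1} = (1 + 9/10z)y_n
  ⇒ R(z) = (1 + 9/10z)/(1 − 1/10z).

Need |R(x)|<1, x<0.
x=-1.01: |R|=0.0827
R=−1: 1+9/10x = −1+1/10x ⇒ -4/5x=2 ⇒ x=2/(-4/5)=-2.5000
Confirm numerically:
  x=-2.165: |R|=0.77970 <1
  x=-2.037: |R|=0.69228 <1
  x=-1.508: |R|=0.31039 <1
  x=-1.206: |R|=0.07621 <1
  x=-2.866: |R|=1.22758 >1
  x=-2.771: |R|=1.16976 >1
Interval (-2.5000, 0).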